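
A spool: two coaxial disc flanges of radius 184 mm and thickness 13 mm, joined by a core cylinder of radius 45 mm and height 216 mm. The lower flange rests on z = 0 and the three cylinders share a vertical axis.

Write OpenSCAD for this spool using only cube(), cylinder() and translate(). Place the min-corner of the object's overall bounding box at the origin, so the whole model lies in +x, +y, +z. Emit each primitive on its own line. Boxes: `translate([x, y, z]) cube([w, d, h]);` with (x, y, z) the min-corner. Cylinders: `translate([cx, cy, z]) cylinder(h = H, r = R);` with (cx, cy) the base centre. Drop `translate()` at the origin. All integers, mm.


translate([184, 184, 0]) cylinder(h = 13, r = 184);
translate([184, 184, 13]) cylinder(h = 216, r = 45);
translate([184, 184, 229]) cylinder(h = 13, r = 184);


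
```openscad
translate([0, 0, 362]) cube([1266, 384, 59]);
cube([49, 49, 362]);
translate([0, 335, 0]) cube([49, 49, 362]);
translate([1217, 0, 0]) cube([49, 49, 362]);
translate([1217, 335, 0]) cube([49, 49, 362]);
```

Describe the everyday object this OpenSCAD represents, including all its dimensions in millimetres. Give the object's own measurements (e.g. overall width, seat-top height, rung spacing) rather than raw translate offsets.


A long wooden bench with a 1266 mm (x) × 384 mm (y) seat, 59 mm thick, its top surface 421 mm above the floor. Four 49 mm square legs at the seat corners, flush with the edges, run from z = 0 to the seat underside.


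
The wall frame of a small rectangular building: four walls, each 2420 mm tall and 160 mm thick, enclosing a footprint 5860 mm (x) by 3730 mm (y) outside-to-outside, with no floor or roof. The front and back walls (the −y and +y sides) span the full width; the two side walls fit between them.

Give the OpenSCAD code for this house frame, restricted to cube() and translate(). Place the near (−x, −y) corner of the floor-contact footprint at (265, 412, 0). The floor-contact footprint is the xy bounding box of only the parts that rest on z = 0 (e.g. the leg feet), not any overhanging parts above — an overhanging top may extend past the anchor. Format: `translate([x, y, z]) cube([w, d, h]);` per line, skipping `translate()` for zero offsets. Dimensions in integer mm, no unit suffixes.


translate([265, 412, 0]) cube([5860, 160, 2420]);
translate([265, 3982, 0]) cube([5860, 160, 2420]);
translate([265, 572, 0]) cube([160, 3410, 2420]);
translate([5965, 572, 0]) cube([160, 3410, 2420]);


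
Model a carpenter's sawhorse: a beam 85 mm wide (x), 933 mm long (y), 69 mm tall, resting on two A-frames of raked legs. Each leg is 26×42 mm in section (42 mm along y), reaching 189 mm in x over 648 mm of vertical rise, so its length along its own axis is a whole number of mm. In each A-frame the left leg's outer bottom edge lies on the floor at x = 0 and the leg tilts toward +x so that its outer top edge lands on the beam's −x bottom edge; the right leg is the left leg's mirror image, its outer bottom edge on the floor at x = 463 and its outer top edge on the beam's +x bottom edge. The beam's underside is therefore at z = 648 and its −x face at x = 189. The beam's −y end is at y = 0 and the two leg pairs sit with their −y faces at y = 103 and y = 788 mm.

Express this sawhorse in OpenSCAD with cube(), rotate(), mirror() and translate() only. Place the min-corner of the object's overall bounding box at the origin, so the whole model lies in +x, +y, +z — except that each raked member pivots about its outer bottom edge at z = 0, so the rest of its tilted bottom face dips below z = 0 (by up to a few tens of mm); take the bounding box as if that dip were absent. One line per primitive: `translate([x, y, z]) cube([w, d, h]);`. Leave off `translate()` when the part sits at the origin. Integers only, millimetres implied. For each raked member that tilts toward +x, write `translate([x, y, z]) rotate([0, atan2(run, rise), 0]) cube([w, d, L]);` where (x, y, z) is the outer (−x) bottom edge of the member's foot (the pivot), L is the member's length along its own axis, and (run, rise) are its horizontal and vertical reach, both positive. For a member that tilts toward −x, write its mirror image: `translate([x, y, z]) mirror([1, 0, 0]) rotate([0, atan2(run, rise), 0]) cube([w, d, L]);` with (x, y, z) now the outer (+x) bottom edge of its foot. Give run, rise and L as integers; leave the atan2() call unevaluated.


// leg length = √(189² + 648²) = 675
// right-leg outer foot x = 2·189 + 85 = 463
// beam min-corner = (189, 0, 648)
translate([189, 0, 648]) cube([85, 933, 69]);
translate([0, 103, 0]) rotate([0, atan2(189, 648), 0]) cube([26, 42, 675]);
translate([463, 103, 0]) mirror([1, 0, 0]) rotate([0, atan2(189, 648), 0]) cube([26, 42, 675]);
translate([0, 788, 0]) rotate([0, atan2(189, 648), 0]) cube([26, 42, 675]);
translate([463, 788, 0]) mirror([1, 0, 0]) rotate([0, atan2(189, 648), 0]) cube([26, 42, 675]);


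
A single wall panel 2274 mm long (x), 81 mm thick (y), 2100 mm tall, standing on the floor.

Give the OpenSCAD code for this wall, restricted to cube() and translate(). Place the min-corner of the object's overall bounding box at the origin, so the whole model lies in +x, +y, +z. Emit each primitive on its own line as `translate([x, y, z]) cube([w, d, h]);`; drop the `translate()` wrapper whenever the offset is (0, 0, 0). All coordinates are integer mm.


cube([2274, 81, 2100]);


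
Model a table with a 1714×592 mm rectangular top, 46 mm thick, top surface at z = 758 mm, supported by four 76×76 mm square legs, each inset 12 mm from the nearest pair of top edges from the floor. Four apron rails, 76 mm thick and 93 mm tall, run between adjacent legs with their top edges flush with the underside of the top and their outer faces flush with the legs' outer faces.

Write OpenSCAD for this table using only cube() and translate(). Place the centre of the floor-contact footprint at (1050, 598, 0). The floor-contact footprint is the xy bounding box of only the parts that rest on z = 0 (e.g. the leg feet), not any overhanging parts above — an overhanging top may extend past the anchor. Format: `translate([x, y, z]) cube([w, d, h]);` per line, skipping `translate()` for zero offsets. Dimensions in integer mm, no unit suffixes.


// leg_h = 758 - 46 = 712
// apron z = 712 - 93 = 619
translate([193, 302, 712]) cube([1714, 592, 46]);
translate([205, 314, 0]) cube([76, 76, 712]);
translate([1819, 314, 0]) cube([76, 76, 712]);
translate([205, 806, 0]) cube([76, 76, 712]);
translate([1819, 806, 0]) cube([76, 76, 712]);
translate([281, 314, 619]) cube([1538, 76, 93]);
translate([281, 806, 619]) cube([1538, 76, 93]);
translate([205, 390, 619]) cube([76, 416, 93]);
translate([1819, 390, 619]) cube([76, 416, 93]);


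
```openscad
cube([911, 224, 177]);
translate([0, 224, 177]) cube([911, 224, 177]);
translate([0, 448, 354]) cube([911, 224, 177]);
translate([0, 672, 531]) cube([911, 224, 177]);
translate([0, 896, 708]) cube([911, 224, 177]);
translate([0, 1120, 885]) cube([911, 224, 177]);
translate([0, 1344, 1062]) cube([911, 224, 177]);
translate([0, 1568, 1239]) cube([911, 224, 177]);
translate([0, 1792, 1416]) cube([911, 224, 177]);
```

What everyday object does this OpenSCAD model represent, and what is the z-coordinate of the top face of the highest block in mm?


A staircase. The total rise is 1593 mm.

9 identical blocks, each offset up and back from the previous — a staircase. Each step is 177 mm tall and there are 9 of them, so the total rise is 9 × 177 = 1593 mm.


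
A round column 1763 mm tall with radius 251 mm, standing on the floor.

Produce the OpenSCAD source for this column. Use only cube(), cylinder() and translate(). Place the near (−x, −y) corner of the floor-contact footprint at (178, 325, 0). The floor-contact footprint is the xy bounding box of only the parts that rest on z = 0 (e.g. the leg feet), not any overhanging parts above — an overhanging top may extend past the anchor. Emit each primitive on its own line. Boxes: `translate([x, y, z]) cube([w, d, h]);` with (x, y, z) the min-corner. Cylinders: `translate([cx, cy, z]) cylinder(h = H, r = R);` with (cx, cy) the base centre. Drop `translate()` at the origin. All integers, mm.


translate([429, 576, 0]) cylinder(h = 1763, r = 251);


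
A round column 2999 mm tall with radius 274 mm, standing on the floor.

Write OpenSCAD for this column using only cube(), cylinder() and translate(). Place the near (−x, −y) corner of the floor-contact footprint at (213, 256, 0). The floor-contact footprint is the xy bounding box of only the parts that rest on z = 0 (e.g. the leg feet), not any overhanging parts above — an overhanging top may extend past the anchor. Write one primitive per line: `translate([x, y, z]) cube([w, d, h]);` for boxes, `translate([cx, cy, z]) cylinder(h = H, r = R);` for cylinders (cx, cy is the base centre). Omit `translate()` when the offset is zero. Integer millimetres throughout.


translate([487, 530, 0]) cylinder(h = 2999, r = 274);


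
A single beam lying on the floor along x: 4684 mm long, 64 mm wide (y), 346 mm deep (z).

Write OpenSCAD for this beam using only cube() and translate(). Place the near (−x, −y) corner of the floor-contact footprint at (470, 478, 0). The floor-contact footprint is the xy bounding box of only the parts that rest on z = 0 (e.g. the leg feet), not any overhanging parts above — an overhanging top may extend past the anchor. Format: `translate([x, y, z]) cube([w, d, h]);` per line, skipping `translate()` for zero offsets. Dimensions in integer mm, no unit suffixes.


translate([470, 478, 0]) cube([4684, 64, 346]);


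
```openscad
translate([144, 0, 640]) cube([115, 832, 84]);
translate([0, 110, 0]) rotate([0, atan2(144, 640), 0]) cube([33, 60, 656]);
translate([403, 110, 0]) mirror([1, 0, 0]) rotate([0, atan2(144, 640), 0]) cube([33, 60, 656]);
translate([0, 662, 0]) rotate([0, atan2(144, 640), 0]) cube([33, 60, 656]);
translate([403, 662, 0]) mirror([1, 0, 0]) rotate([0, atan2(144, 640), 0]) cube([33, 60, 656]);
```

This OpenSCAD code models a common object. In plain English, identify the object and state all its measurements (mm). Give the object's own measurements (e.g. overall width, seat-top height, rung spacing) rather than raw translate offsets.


A sawhorse. A 115×832×84 mm beam (x, y, z) sits on two A-frame leg pairs. Each pair is two raked legs of 33×60 mm section (60 mm along y) splaying symmetrically in x. Each leg rises 640 mm vertically over 144 mm of horizontal reach and is 656 mm long along its own axis. Every leg's outer bottom edge rests on the floor and its outer top edge meets a bottom edge of the beam — the left legs (tilting toward +x) meet the beam's −x bottom edge, the right legs (their mirror images, tilting toward −x) meet its +x bottom edge — so the leg tops tuck under the beam, the beam's underside is 640 mm above the floor, and the feet are 403 mm apart outside-to-outside with the beam centred between them. The two leg pairs are set in 110 mm from either end of the beam.


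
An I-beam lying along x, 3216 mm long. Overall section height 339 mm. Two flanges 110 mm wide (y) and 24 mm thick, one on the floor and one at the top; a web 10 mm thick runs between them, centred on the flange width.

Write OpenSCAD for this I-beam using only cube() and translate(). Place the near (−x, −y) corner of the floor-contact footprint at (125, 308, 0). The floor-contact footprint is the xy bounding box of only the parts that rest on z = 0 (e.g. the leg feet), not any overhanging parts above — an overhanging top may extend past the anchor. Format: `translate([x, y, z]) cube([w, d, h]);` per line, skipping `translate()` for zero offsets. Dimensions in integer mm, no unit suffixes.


translate([125, 308, 0]) cube([3216, 110, 24]);
translate([125, 358, 24]) cube([3216, 10, 291]);
translate([125, 308, 315]) cube([3216, 110, 24]);


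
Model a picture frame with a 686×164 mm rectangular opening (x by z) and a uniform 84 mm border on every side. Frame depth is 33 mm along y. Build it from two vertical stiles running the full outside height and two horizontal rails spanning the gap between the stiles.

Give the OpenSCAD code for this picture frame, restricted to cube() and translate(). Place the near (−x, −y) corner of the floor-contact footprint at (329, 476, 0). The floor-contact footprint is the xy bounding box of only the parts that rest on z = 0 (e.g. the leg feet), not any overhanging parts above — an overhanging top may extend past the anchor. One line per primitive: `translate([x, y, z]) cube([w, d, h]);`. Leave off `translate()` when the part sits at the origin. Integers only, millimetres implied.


translate([329, 476, 0]) cube([84, 33, 332]);
translate([1099, 476, 0]) cube([84, 33, 332]);
translate([413, 476, 0]) cube([686, 33, 84]);
translate([413, 476, 248]) cube([686, 33, 84]);


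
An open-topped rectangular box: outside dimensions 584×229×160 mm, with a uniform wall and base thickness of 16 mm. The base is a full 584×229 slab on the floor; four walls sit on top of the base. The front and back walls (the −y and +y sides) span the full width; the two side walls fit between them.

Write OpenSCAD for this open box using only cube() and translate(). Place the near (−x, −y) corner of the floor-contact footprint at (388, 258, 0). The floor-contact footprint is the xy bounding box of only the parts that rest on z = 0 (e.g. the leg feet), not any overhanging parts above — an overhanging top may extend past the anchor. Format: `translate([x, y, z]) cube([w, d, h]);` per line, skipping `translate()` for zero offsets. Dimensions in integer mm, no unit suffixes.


translate([388, 258, 0]) cube([584, 229, 16]);
translate([388, 258, 16]) cube([584, 16, 144]);
translate([388, 471, 16]) cube([584, 16, 144]);
translate([388, 274, 16]) cube([16, 197, 144]);
translate([956, 274, 16]) cube([16, 197, 144]);


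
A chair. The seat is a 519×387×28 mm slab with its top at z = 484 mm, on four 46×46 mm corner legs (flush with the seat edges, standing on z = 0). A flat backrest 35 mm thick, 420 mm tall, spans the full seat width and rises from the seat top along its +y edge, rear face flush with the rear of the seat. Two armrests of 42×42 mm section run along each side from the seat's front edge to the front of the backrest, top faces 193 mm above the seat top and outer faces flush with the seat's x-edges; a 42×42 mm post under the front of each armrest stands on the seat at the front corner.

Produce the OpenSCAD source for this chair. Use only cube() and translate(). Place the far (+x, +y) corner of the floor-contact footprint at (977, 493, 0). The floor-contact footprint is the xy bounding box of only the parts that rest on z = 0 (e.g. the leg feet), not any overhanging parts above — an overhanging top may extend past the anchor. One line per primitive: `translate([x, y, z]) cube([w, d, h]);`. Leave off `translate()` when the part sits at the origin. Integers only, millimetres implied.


translate([458, 106, 456]) cube([519, 387, 28]);
translate([458, 106, 0]) cube([46, 46, 456]);
translate([931, 106, 0]) cube([46, 46, 456]);
translate([458, 447, 0]) cube([46, 46, 456]);
translate([931, 447, 0]) cube([46, 46, 456]);
translate([458, 458, 484]) cube([519, 35, 420]);
translate([458, 106, 635]) cube([42, 352, 42]);
translate([935, 106, 635]) cube([42, 352, 42]);
translate([458, 106, 484]) cube([42, 42, 151]);
translate([935, 106, 484]) cube([42, 42, 151]);


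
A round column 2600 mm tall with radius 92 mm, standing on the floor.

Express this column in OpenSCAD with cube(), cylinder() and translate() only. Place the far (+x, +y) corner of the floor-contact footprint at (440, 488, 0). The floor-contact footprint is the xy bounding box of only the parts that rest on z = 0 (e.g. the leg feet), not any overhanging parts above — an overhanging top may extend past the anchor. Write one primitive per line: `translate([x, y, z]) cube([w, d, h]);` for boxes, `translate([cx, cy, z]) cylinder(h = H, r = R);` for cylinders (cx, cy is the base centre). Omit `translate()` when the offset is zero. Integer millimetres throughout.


translate([348, 396, 0]) cylinder(h = 2600, r = 92);


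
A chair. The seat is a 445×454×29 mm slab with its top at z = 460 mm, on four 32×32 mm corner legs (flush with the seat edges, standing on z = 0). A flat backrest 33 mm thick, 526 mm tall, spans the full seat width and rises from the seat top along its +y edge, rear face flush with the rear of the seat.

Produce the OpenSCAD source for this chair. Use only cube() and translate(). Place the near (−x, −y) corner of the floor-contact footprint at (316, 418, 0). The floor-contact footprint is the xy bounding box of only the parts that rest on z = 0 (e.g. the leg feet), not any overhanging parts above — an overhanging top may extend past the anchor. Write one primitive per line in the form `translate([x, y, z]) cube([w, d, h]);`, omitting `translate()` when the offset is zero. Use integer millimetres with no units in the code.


translate([316, 418, 431]) cube([445, 454, 29]);
translate([316, 418, 0]) cube([32, 32, 431]);
translate([729, 418, 0]) cube([32, 32, 431]);
translate([316, 840, 0]) cube([32, 32, 431]);
translate([729, 840, 0]) cube([32, 32, 431]);
translate([316, 839, 460]) cube([445, 33, 526]);


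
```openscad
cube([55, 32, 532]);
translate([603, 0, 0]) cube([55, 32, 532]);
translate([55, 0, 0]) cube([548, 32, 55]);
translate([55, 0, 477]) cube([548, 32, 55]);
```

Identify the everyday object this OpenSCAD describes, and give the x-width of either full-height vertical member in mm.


A picture frame. The border width is 55 mm.

Four thin pieces enclosing a rectangular opening — a picture frame. The two full-height stiles are 532 mm tall; the top rail sits at z = 477 and is 55 mm tall, so the border above the opening is 532 − 477 = 55 mm, matching the stile x-width.


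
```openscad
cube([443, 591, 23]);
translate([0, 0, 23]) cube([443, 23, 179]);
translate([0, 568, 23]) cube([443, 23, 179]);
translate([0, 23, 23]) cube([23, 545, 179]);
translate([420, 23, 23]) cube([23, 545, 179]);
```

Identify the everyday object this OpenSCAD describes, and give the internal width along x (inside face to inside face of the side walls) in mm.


An open box. The internal width is 397 mm.

A 443×591 base slab with four walls standing on it — an open box. The base is 443 mm wide and the walls are 23 mm thick, so the internal width is 443 − 2 × 23 = 397 mm.


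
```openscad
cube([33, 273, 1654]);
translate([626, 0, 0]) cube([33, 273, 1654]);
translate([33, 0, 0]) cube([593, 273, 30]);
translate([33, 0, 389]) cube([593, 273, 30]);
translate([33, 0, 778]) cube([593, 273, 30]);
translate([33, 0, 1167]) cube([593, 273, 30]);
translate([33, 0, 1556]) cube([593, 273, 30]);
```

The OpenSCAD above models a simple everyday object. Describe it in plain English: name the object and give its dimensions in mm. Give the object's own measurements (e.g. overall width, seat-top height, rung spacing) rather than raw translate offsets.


An open bookshelf. Two side panels, each 33 mm thick, 273 mm deep and 1654 mm tall, stand 659 mm apart (outside-to-outside). Between them sit 5 shelves, each 30 mm thick and 273 mm deep, spanning the full gap between the sides. The bottom shelf rests on the floor (its underside at z = 0) and the clear gap between one shelf's top and the next shelf's underside is 359 mm.


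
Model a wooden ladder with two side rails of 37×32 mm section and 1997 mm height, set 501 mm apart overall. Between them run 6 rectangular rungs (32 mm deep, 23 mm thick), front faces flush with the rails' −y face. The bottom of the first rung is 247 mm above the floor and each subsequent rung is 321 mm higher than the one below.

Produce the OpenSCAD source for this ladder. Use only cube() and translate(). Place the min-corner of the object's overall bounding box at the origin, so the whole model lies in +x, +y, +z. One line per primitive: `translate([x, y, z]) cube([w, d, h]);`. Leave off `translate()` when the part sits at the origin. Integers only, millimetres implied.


cube([37, 32, 1997]);
translate([464, 0, 0]) cube([37, 32, 1997]);
translate([37, 0, 247]) cube([427, 32, 23]);
translate([37, 0, 568]) cube([427, 32, 23]);
translate([37, 0, 889]) cube([427, 32, 23]);
translate([37, 0, 1210]) cube([427, 32, 23]);
translate([37, 0, 1531]) cube([427, 32, 23]);
translate([37, 0, 1852]) cube([427, 32, 23]);


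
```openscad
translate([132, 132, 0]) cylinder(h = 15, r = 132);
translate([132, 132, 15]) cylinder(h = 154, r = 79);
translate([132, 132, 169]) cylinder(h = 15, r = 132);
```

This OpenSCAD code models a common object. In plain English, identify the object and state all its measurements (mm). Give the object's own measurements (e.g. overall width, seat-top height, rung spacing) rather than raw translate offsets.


A spool: two coaxial disc flanges of radius 132 mm and thickness 15 mm, joined by a core cylinder of radius 79 mm and height 154 mm. The lower flange rests on z = 0 and the three cylinders share a vertical axis.


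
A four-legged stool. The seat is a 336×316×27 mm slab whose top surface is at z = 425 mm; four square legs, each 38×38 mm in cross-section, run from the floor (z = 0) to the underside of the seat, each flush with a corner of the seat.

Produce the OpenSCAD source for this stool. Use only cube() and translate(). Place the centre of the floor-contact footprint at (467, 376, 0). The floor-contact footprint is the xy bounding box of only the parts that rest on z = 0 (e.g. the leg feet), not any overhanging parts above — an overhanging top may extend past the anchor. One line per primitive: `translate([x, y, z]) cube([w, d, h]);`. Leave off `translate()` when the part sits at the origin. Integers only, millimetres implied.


translate([299, 218, 398]) cube([336, 316, 27]);
translate([299, 218, 0]) cube([38, 38, 398]);
translate([597, 218, 0]) cube([38, 38, 398]);
translate([299, 496, 0]) cube([38, 38, 398]);
translate([597, 496, 0]) cube([38, 38, 398]);


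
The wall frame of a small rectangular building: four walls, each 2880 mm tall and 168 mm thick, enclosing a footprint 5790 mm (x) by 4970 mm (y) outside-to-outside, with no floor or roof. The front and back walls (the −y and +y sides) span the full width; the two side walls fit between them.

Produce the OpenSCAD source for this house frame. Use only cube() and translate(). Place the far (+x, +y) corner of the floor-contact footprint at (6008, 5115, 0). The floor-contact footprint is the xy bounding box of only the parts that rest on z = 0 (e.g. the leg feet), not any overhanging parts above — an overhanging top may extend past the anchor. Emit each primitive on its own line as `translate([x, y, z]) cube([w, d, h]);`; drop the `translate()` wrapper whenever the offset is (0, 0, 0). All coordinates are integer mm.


translate([218, 145, 0]) cube([5790, 168, 2880]);
translate([218, 4947, 0]) cube([5790, 168, 2880]);
translate([218, 313, 0]) cube([168, 4634, 2880]);
translate([5840, 313, 0]) cube([168, 4634, 2880]);


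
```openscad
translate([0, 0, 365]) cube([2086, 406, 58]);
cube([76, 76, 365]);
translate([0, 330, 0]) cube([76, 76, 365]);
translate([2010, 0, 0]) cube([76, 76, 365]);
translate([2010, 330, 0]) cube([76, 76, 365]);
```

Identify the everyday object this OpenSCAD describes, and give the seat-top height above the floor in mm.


A bench. The seat-top height is 423 mm.

A long slab on four corner posts — a bench. The slab sits at z = 365 with thickness 58, so the top is 365 + 58 = 423 mm.


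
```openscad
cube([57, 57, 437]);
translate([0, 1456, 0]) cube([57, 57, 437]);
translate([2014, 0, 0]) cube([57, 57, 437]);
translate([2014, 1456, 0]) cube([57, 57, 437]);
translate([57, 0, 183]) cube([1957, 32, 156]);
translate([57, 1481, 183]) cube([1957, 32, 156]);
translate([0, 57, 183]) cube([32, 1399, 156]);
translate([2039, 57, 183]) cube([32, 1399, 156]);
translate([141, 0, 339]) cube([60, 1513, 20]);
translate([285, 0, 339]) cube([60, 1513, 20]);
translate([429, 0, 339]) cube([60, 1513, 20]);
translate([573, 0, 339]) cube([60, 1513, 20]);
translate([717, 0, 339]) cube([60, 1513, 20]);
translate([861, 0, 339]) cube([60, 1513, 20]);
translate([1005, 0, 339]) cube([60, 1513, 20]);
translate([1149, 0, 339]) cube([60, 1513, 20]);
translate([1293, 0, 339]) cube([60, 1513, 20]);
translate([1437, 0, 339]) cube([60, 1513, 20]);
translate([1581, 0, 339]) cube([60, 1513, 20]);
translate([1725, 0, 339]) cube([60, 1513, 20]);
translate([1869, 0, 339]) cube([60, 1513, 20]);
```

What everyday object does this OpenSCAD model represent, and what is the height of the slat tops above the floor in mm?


A bed frame. The slat-top height is 359 mm.

Four posts, four rails, and a row of slats — a bed frame. Slats sit on the rails at z = 183 + 156 = 339; with slat thickness 20, the top is 359 mm.


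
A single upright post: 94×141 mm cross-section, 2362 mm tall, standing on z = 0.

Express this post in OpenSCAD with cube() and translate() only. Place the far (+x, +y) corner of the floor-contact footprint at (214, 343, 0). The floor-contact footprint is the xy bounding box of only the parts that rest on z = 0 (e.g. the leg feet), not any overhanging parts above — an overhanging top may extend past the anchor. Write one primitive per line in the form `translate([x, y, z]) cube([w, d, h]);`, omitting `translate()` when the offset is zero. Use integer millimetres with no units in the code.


translate([120, 202, 0]) cube([94, 141, 2362]);


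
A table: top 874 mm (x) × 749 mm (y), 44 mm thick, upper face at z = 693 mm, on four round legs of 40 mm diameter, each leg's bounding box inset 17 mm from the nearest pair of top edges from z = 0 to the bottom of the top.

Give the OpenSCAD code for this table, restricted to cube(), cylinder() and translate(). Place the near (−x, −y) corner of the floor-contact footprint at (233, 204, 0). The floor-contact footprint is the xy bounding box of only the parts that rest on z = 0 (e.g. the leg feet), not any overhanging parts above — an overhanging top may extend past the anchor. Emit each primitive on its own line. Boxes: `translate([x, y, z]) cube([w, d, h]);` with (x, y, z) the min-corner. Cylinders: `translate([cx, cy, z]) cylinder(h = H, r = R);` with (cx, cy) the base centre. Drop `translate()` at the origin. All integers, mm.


translate([216, 187, 649]) cube([874, 749, 44]);
translate([253, 224, 0]) cylinder(h = 649, r = 20);
translate([1053, 224, 0]) cylinder(h = 649, r = 20);
translate([253, 899, 0]) cylinder(h = 649, r = 20);
translate([1053, 899, 0]) cylinder(h = 649, r = 20);


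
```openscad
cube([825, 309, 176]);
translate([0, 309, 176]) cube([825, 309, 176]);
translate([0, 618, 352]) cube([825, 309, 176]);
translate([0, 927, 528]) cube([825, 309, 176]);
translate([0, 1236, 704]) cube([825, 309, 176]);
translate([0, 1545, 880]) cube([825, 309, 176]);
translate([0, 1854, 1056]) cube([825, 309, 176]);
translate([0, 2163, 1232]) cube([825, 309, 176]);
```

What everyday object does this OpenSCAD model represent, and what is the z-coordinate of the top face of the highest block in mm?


A staircase. The total rise is 1408 mm.

8 identical blocks, each offset up and back from the previous — a staircase. Each step is 176 mm tall and there are 8 of them, so the total rise is 8 × 176 = 1408 mm.


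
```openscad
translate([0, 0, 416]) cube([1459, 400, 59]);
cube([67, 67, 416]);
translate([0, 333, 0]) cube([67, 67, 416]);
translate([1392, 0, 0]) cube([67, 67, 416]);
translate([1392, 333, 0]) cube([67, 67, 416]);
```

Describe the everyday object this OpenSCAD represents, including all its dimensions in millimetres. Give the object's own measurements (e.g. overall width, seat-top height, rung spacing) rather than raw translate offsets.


A bench: a 1459×400 mm seat slab, 59 mm thick, top at z = 475 mm, on four 67×67 mm square legs flush with the seat corners and standing on z = 0.


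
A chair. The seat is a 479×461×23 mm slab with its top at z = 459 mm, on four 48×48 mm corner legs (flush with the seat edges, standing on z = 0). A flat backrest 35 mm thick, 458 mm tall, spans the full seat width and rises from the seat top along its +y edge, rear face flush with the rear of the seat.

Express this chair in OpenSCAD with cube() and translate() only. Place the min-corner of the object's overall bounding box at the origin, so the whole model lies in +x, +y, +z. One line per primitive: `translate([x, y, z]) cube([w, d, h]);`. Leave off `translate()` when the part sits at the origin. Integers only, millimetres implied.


// leg_h = 459 - 23 = 436
translate([0, 0, 436]) cube([479, 461, 23]);
cube([48, 48, 436]);
translate([431, 0, 0]) cube([48, 48, 436]);
translate([0, 413, 0]) cube([48, 48, 436]);
translate([431, 413, 0]) cube([48, 48, 436]);
translate([0, 426, 459]) cube([479, 35, 458]);


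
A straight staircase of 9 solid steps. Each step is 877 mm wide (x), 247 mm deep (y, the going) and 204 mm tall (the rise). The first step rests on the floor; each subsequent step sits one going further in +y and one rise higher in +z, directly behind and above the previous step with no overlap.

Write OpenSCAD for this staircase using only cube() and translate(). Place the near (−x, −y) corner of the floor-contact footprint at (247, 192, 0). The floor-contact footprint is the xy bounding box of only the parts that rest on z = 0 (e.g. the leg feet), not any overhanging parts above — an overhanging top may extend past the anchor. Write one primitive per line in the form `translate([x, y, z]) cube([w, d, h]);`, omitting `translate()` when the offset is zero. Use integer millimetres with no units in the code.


translate([247, 192, 0]) cube([877, 247, 204]);
translate([247, 439, 204]) cube([877, 247, 204]);
translate([247, 686, 408]) cube([877, 247, 204]);
translate([247, 933, 612]) cube([877, 247, 204]);
translate([247, 1180, 816]) cube([877, 247, 204]);
translate([247, 1427, 1020]) cube([877, 247, 204]);
translate([247, 1674, 1224]) cube([877, 247, 204]);
translate([247, 1921, 1428]) cube([877, 247, 204]);
translate([247, 2168, 1632]) cube([877, 247, 204]);


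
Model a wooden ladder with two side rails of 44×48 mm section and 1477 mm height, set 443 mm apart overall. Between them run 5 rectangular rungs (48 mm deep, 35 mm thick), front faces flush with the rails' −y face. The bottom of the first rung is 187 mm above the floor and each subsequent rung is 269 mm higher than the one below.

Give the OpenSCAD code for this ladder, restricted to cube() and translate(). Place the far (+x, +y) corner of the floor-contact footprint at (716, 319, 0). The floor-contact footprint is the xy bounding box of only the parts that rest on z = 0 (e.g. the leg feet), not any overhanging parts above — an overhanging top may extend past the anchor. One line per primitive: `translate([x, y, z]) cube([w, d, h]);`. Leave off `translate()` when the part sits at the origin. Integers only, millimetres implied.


translate([273, 271, 0]) cube([44, 48, 1477]);
translate([672, 271, 0]) cube([44, 48, 1477]);
translate([317, 271, 187]) cube([355, 48, 35]);
translate([317, 271, 456]) cube([355, 48, 35]);
translate([317, 271, 725]) cube([355, 48, 35]);
translate([317, 271, 994]) cube([355, 48, 35]);
translate([317, 271, 1263]) cube([355, 48, 35]);


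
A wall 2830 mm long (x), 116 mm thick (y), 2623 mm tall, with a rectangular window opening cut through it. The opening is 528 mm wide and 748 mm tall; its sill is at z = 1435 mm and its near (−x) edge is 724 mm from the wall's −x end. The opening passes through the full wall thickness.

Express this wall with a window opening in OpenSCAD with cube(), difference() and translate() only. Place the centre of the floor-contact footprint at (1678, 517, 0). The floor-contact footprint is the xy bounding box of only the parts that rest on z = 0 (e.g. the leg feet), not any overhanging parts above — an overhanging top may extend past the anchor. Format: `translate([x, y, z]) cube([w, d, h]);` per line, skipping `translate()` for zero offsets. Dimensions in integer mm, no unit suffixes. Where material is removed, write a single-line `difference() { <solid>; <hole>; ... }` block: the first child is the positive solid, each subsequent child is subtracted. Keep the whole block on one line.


difference() { translate([263, 459, 0]) cube([2830, 116, 2623]); translate([987, 459, 1435]) cube([528, 116, 748]); }


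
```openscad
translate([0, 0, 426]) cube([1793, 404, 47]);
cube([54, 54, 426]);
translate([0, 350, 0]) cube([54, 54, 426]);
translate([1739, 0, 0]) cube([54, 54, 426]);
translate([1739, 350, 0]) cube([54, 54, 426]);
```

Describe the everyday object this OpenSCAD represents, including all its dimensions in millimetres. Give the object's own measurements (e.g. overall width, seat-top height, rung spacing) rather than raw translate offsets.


A bench: a 1793×404 mm seat slab, 47 mm thick, top at z = 473 mm, on four 54×54 mm square legs flush with the seat corners and standing on z = 0.


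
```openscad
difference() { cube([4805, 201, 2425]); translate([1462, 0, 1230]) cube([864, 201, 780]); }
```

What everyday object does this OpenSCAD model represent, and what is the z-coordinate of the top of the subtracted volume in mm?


A wall with a window opening. The window head height is 2010 mm.

A wall with a rectangular opening subtracted — a window. Sill at z = 1230, opening 780 mm tall, so the head is at 1230 + 780 = 2010 mm.


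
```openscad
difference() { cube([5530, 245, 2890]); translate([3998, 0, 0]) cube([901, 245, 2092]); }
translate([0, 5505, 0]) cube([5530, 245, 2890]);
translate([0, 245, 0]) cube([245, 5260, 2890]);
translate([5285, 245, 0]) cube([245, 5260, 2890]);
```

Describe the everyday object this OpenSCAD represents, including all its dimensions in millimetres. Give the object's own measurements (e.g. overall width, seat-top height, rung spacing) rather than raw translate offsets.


A single room: four walls, each 2890 mm tall and 245 mm thick, enclosing an outside footprint 5530×5750 mm (x × y), no floor or roof. The front and back walls (−y and +y sides) run the full x-width; the side walls fit between their inner faces. A door opening 901 mm wide and 2092 mm tall is cut through the front wall from the floor up, its −x edge 3998 mm from the wall's −x end.


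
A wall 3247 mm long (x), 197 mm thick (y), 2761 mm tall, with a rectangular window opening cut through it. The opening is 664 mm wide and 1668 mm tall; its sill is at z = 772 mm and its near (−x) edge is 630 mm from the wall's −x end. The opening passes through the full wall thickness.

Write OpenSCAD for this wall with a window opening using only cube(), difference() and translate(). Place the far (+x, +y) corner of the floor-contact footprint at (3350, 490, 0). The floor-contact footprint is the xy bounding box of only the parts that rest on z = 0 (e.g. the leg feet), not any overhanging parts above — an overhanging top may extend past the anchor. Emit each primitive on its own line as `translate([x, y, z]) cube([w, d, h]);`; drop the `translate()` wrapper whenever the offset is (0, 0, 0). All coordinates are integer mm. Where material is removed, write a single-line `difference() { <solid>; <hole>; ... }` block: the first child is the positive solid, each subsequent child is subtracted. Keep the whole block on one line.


difference() { translate([103, 293, 0]) cube([3247, 197, 2761]); translate([733, 293, 772]) cube([664, 197, 1668]); }


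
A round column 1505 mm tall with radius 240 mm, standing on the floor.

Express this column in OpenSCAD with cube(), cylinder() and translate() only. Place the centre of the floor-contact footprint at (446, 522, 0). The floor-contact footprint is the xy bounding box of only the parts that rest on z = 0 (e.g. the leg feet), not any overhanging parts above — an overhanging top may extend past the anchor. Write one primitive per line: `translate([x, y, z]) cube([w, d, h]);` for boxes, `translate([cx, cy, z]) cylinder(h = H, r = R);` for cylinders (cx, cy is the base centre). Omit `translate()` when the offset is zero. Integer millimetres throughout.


translate([446, 522, 0]) cylinder(h = 1505, r = 240);


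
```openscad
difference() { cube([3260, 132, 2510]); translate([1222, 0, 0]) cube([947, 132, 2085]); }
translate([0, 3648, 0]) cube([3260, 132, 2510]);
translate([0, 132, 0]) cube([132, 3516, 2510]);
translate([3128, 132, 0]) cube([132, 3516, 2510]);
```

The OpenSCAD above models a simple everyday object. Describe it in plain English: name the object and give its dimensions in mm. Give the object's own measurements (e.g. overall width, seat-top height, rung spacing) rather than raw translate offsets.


A single room: four walls, each 2510 mm tall and 132 mm thick, enclosing an outside footprint 3260×3780 mm (x × y), no floor or roof. The front and back walls (−y and +y sides) run the full x-width; the side walls fit between their inner faces. A door opening 947 mm wide and 2085 mm tall is cut through the front wall from the floor up, its −x edge 1222 mm from the wall's −x end.


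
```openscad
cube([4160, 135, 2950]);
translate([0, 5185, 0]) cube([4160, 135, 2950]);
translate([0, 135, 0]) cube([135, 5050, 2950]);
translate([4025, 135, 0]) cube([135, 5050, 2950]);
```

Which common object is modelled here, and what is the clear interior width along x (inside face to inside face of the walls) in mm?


A house (or room) frame. The interior width is 3890 mm.

Four 2950 mm walls enclosing a rectangle with no floor or roof — a room or house frame. Outside width is 4160 mm and wall thickness is 135 mm, so the interior width is 4160 − 2 × 135 = 3890 mm.


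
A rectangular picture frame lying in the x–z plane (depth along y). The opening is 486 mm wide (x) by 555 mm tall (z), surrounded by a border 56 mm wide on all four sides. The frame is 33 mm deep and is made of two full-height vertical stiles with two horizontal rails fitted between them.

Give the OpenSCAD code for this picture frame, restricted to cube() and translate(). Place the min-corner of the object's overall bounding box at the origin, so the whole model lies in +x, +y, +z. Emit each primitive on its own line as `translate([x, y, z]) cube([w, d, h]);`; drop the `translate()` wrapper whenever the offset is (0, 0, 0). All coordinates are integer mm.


cube([56, 33, 667]);
translate([542, 0, 0]) cube([56, 33, 667]);
translate([56, 0, 0]) cube([486, 33, 56]);
translate([56, 0, 611]) cube([486, 33, 56]);


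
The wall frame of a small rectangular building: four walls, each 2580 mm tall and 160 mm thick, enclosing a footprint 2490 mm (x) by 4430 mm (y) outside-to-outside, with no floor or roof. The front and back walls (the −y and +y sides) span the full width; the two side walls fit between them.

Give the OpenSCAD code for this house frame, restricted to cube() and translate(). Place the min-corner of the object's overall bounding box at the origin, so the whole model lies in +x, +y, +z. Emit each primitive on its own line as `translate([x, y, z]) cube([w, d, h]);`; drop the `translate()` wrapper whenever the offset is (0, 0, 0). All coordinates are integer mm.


cube([2490, 160, 2580]);
translate([0, 4270, 0]) cube([2490, 160, 2580]);
translate([0, 160, 0]) cube([160, 4110, 2580]);
translate([2330, 160, 0]) cube([160, 4110, 2580]);


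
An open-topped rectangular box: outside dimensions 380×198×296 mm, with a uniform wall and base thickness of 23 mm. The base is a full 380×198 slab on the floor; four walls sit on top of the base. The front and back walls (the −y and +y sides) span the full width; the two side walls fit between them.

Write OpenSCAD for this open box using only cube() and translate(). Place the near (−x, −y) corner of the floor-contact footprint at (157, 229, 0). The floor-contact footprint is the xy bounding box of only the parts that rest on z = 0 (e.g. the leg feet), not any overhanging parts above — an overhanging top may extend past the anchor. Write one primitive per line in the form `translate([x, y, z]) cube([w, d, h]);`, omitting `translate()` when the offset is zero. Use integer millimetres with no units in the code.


translate([157, 229, 0]) cube([380, 198, 23]);
translate([157, 229, 23]) cube([380, 23, 273]);
translate([157, 404, 23]) cube([380, 23, 273]);
translate([157, 252, 23]) cube([23, 152, 273]);
translate([514, 252, 23]) cube([23, 152, 273]);
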